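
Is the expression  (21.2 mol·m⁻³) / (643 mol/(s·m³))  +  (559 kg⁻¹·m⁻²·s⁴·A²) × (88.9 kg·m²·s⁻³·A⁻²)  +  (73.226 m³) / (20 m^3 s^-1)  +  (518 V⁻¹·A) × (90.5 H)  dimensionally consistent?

Reduce each to base SI dimensions:
  (21.2 mol·m⁻³) / (643 mol/(s·m³)):  [m⁻³·mol] / [m⁻³·s⁻¹·mol] = s
  (559 kg⁻¹·m⁻²·s⁴·A²) × (88.9 kg·m²·s⁻³·A⁻²):  [kg⁻¹·m⁻²·s⁴·A²] · [kg·m²·s⁻³·A⁻²] = s
  (73.226 m³) / (20 m^3 s^-1):  [m³] / [m³·s⁻¹] = s
  (518 V⁻¹·A) × (90.5 H):  [kg⁻¹·m⁻²·s³·A²] · [kg·m²·s⁻²·A⁻²] = s
Every term reduces to s.

Yes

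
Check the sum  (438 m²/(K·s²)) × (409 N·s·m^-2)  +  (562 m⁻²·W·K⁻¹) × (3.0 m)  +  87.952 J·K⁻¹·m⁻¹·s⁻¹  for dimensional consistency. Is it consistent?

Yes

Dimensions:
  (438 m²/(K·s²)) × (409 N·s·m^-2):  [m²·s⁻²·K⁻¹] · [kg·m⁻¹·s⁻¹] = kg·m·s⁻³·K⁻¹
  (562 m⁻²·W·K⁻¹) × (3.0 m):  [kg·s⁻³·K⁻¹] · [m] = kg·m·s⁻³·K⁻¹
  87.952 J·K⁻¹·m⁻¹·s⁻¹:  J·s⁻¹·m⁻¹·K⁻¹ = N·m·s⁻¹·m⁻¹·K⁻¹ = kg·m·s⁻³·K⁻¹
Every term reduces to kg·m·s⁻³·K⁻¹.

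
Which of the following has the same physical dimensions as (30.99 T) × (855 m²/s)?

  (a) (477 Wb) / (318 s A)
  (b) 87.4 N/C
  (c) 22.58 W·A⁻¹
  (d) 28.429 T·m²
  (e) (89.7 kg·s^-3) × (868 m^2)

(c)

Reference: [kg·s⁻²·A⁻¹] · [m²·s⁻¹] = kg·m²·s⁻³·A⁻¹.
Each option:
  (a) [kg·m²·s⁻²·A⁻¹] / [s·A] = kg·m²·s⁻³·A⁻²
  (b) N·C⁻¹ = kg·m·s⁻²·(s·A)⁻¹ = kg·m·s⁻³·A⁻¹
  (c) W·A⁻¹ = J·s⁻¹·A⁻¹ = kg·m²·s⁻³·A⁻¹  ← same
  (d) T·m² = Wb·m⁻²·m² = kg·m²·s⁻²·A⁻¹
  (e) [kg·s⁻³] · [m²] = kg·m²·s⁻³
Only (c) matches kg·m²·s⁻³·A⁻¹.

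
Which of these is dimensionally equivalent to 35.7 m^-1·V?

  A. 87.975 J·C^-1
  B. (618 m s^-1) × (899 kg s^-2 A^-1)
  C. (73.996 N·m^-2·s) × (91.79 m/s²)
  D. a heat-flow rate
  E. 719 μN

B.

Reference: V·m⁻¹ = J·C⁻¹·m⁻¹ = kg·m·s⁻³·A⁻¹.
Each option:
  A. J·C⁻¹ = N·m·(s·A)⁻¹ = kg·m²·s⁻³·A⁻¹
  B. [m·s⁻¹] · [kg·s⁻²·A⁻¹] = kg·m·s⁻³·A⁻¹  ← same
  C. [kg·m⁻¹·s⁻¹] · [m·s⁻²] = kg·s⁻³
  D. [heat-flow rate] = kg·m²·s⁻³
  E. N = kg·m·s⁻²
Only B. matches kg·m·s⁻³·A⁻¹.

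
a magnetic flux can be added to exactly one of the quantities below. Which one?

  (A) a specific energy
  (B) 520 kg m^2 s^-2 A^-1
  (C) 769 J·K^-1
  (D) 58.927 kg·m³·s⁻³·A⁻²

Reference: [magnetic flux] = kg·m²·s⁻²·A⁻¹.
Each option:
  (A) [specific energy] = m²·s⁻²
  (B) kg·m²·s⁻²·A⁻¹  ← same
  (C) J·K⁻¹ = N·m·K⁻¹ = kg·m²·s⁻²·K⁻¹
  (D) kg·m³·s⁻³·A⁻²
Only (B) matches kg·m²·s⁻²·A⁻¹.

(B)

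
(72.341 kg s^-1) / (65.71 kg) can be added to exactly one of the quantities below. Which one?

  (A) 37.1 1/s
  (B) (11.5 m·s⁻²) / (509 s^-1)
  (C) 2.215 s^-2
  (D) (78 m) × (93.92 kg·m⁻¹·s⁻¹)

Reference: [kg·s⁻¹] / [kg] = s⁻¹.
Each option:
  (A) s⁻¹  ← same
  (B) [m·s⁻²] / [s⁻¹] = m·s⁻¹
  (C) s⁻²
  (D) [m] · [kg·m⁻¹·s⁻¹] = kg·s⁻¹
Only (A) matches s⁻¹.

(A)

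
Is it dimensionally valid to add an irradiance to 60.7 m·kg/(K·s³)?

In SI base units:
  an irradiance:  [irradiance] = kg·s⁻³
  60.7 m·kg/(K·s³):  kg·m·s⁻³·K⁻¹
kg·s⁻³ ≠ kg·m·s⁻³·K⁻¹, so they cannot be added.

No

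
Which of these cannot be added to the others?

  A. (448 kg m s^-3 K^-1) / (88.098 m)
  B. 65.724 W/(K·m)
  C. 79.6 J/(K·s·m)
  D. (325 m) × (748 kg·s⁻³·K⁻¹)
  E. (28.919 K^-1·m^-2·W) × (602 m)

A.

In SI base units:
  A. [kg·m·s⁻³·K⁻¹] / [m] = kg·s⁻³·K⁻¹
  B. W·m⁻¹·K⁻¹ = J·s⁻¹·m⁻¹·K⁻¹ = kg·m·s⁻³·K⁻¹
  C. J·s⁻¹·m⁻¹·K⁻¹ = N·m·s⁻¹·m⁻¹·K⁻¹ = kg·m·s⁻³·K⁻¹
  D. [m] · [kg·s⁻³·K⁻¹] = kg·m·s⁻³·K⁻¹
  E. [kg·s⁻³·K⁻¹] · [m] = kg·m·s⁻³·K⁻¹
All reduce to kg·m·s⁻³·K⁻¹ except A., which is kg·s⁻³·K⁻¹.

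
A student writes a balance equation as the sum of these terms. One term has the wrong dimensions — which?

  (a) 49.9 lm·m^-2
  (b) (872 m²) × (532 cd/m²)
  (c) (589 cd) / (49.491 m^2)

Expand each in SI base units:
  (a) lm·m⁻² = cd·m⁻² = m⁻²·cd
  (b) [m²] · [m⁻²·cd] = cd
  (c) [cd] / [m²] = m⁻²·cd
All reduce to m⁻²·cd except (b), which is cd.

(b)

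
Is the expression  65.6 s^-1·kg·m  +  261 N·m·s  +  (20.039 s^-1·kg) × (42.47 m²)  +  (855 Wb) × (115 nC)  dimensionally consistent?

Reduce each to base SI dimensions:
  65.6 s^-1·kg·m:  kg·m·s⁻¹
  261 N·m·s:  N·m·s = kg·m·s⁻²·m·s = kg·m²·s⁻¹
  (20.039 s^-1·kg) × (42.47 m²):  [kg·s⁻¹] · [m²] = kg·m²·s⁻¹
  (855 Wb) × (115 nC):  [kg·m²·s⁻²·A⁻¹] · [s·A] = kg·m²·s⁻¹
The terms do not share a single dimension (kg·m²·s⁻¹ vs kg·m·s⁻¹).

No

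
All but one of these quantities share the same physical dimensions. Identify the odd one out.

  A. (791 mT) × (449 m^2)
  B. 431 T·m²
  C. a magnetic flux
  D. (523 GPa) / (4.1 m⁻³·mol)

Dimensions:
  A. [kg·s⁻²·A⁻¹] · [m²] = kg·m²·s⁻²·A⁻¹
  B. T·m² = Wb·m⁻²·m² = kg·m²·s⁻²·A⁻¹
  C. [magnetic flux] = kg·m²·s⁻²·A⁻¹
  D. [kg·m⁻¹·s⁻²] / [m⁻³·mol] = kg·m²·s⁻²·mol⁻¹
All reduce to kg·m²·s⁻²·A⁻¹ except D., which is kg·m²·s⁻²·mol⁻¹.

D.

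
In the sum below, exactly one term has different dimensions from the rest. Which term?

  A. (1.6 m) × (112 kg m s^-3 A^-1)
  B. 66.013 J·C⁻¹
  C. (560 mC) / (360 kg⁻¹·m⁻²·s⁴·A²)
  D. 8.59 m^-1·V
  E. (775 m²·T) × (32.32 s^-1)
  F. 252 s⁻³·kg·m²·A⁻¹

Dimensions:
  A. [m] · [kg·m·s⁻³·A⁻¹] = kg·m²·s⁻³·A⁻¹
  B. J·C⁻¹ = N·m·(s·A)⁻¹ = kg·m²·s⁻³·A⁻¹
  C. [s·A] / [kg⁻¹·m⁻²·s⁴·A²] = kg·m²·s⁻³·A⁻¹
  D. V·m⁻¹ = J·C⁻¹·m⁻¹ = kg·m·s⁻³·A⁻¹
  E. [kg·m²·s⁻²·A⁻¹] · [s⁻¹] = kg·m²·s⁻³·A⁻¹
  F. kg·m²·s⁻³·A⁻¹
All reduce to kg·m²·s⁻³·A⁻¹ except D., which is kg·m·s⁻³·A⁻¹.

D.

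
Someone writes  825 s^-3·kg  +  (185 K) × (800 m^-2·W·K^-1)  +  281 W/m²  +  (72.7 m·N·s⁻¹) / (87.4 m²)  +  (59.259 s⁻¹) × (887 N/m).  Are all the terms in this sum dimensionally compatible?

In SI base units:
  825 s^-3·kg:  kg·s⁻³
  (185 K) × (800 m^-2·W·K^-1):  [K] · [kg·s⁻³·K⁻¹] = kg·s⁻³
  281 W/m²:  W·m⁻² = J·s⁻¹·m⁻² = kg·s⁻³
  (72.7 m·N·s⁻¹) / (87.4 m²):  [kg·m²·s⁻³] / [m²] = kg·s⁻³
  (59.259 s⁻¹) × (887 N/m):  [s⁻¹] · [kg·s⁻²] = kg·s⁻³
Every term reduces to kg·s⁻³.

Yes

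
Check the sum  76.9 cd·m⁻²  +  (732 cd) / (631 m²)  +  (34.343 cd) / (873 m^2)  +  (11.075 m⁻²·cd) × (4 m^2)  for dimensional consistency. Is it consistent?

No

Expand each in SI base units:
  76.9 cd·m⁻²:  cd·m⁻² = m⁻²·cd
  (732 cd) / (631 m²):  [cd] / [m²] = m⁻²·cd
  (34.343 cd) / (873 m^2):  [cd] / [m²] = m⁻²·cd
  (11.075 m⁻²·cd) × (4 m^2):  [m⁻²·cd] · [m²] = cd
The terms do not share a single dimension (cd vs m⁻²·cd).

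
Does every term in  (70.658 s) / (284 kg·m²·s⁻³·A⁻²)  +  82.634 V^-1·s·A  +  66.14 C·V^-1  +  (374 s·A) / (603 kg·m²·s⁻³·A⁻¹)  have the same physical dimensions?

Dimensions:
  (70.658 s) / (284 kg·m²·s⁻³·A⁻²):  [s] / [kg·m²·s⁻³·A⁻²] = kg⁻¹·m⁻²·s⁴·A²
  82.634 V^-1·s·A:  A·s·V⁻¹ = A·s·(J·C⁻¹)⁻¹ = kg⁻¹·m⁻²·s⁴·A²
  66.14 C·V^-1:  C·V⁻¹ = s·A·(J·C⁻¹)⁻¹ = kg⁻¹·m⁻²·s⁴·A²
  (374 s·A) / (603 kg·m²·s⁻³·A⁻¹):  [s·A] / [kg·m²·s⁻³·A⁻¹] = kg⁻¹·m⁻²·s⁴·A²
Every term reduces to kg⁻¹·m⁻²·s⁴·A².

Yes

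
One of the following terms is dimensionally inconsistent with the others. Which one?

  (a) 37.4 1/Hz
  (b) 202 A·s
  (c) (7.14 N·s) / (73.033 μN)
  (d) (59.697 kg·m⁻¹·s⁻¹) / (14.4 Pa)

(b)

In SI base units:
  (a) Hz⁻¹ = (s⁻¹)⁻¹ = s
  (b) A·s = s·A
  (c) [kg·m·s⁻¹] / [kg·m·s⁻²] = s
  (d) [kg·m⁻¹·s⁻¹] / [kg·m⁻¹·s⁻²] = s
All reduce to s except (b), which is s·A.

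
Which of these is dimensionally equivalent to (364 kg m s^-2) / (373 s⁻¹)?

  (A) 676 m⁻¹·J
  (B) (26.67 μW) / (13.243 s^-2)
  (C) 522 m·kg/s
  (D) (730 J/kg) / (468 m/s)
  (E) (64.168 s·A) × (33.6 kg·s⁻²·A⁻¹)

(C)

Reference: [kg·m·s⁻²] / [s⁻¹] = kg·m·s⁻¹.
Each option:
  (A) J·m⁻¹ = N·m·m⁻¹ = kg·m·s⁻²
  (B) [kg·m²·s⁻³] / [s⁻²] = kg·m²·s⁻¹
  (C) kg·m·s⁻¹  ← same
  (D) [m²·s⁻²] / [m·s⁻¹] = m·s⁻¹
  (E) [s·A] · [kg·s⁻²·A⁻¹] = kg·s⁻¹
Only (C) matches kg·m·s⁻¹.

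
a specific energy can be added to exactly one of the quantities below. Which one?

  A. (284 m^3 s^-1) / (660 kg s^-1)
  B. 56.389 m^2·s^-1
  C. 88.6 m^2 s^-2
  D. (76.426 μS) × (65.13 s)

C.

Reference: [specific energy] = m²·s⁻².
Each option:
  A. [m³·s⁻¹] / [kg·s⁻¹] = kg⁻¹·m³
  B. m²·s⁻¹
  C. m²·s⁻²  ← same
  D. [kg⁻¹·m⁻²·s³·A²] · [s] = kg⁻¹·m⁻²·s⁴·A²
Only C. matches m²·s⁻².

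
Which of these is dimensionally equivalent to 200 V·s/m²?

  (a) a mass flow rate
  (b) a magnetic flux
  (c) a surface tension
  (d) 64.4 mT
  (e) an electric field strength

(d)

Reference: V·s·m⁻² = J·C⁻¹·s·m⁻² = kg·s⁻²·A⁻¹.
Each option:
  (a) [mass flow rate] = kg·s⁻¹
  (b) [magnetic flux] = kg·m²·s⁻²·A⁻¹
  (c) [surface tension] = kg·s⁻²
  (d) T = Wb·m⁻² = kg·s⁻²·A⁻¹  ← same
  (e) [electric field strength] = kg·m·s⁻³·A⁻¹
Only (d) matches kg·s⁻²·A⁻¹.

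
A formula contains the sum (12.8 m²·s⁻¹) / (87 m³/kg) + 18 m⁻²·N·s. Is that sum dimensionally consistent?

In SI base units:
  (12.8 m²·s⁻¹) / (87 m³/kg):  [m²·s⁻¹] / [kg⁻¹·m³] = kg·m⁻¹·s⁻¹
  18 m⁻²·N·s:  N·s·m⁻² = kg·m·s⁻²·s·m⁻² = kg·m⁻¹·s⁻¹
Both are kg·m⁻¹·s⁻¹, so they have the same dimensions and can be added.

Yes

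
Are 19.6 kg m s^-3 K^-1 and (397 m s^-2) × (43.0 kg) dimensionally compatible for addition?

No

Expand each in SI base units:
  19.6 kg m s^-3 K^-1:  kg·m·s⁻³·K⁻¹
  (397 m s^-2) × (43.0 kg):  [m·s⁻²] · [kg] = kg·m·s⁻²
kg·m·s⁻³·K⁻¹ ≠ kg·m·s⁻², so they cannot be added.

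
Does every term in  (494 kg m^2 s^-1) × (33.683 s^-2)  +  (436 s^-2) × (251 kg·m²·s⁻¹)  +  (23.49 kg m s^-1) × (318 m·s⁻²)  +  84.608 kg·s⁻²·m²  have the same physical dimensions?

In SI base units:
  (494 kg m^2 s^-1) × (33.683 s^-2):  [kg·m²·s⁻¹] · [s⁻²] = kg·m²·s⁻³
  (436 s^-2) × (251 kg·m²·s⁻¹):  [s⁻²] · [kg·m²·s⁻¹] = kg·m²·s⁻³
  (23.49 kg m s^-1) × (318 m·s⁻²):  [kg·m·s⁻¹] · [m·s⁻²] = kg·m²·s⁻³
  84.608 kg·s⁻²·m²:  kg·m²·s⁻²
The terms do not share a single dimension (kg·m²·s⁻² vs kg·m²·s⁻³).

No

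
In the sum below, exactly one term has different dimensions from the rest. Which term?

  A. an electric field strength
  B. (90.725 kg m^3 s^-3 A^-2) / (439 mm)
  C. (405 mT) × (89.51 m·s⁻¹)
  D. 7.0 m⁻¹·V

B.

Expand each in SI base units:
  A. [electric field strength] = kg·m·s⁻³·A⁻¹
  B. [kg·m³·s⁻³·A⁻²] / [m] = kg·m²·s⁻³·A⁻²
  C. [kg·s⁻²·A⁻¹] · [m·s⁻¹] = kg·m·s⁻³·A⁻¹
  D. V·m⁻¹ = J·C⁻¹·m⁻¹ = kg·m·s⁻³·A⁻¹
All reduce to kg·m·s⁻³·A⁻¹ except B., which is kg·m²·s⁻³·A⁻².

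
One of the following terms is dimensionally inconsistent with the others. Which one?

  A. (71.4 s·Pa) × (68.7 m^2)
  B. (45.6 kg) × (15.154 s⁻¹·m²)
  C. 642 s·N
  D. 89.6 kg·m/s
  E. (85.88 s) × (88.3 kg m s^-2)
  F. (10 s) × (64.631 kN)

Dimensions:
  A. [kg·m⁻¹·s⁻¹] · [m²] = kg·m·s⁻¹
  B. [kg] · [m²·s⁻¹] = kg·m²·s⁻¹
  C. N·s = kg·m·s⁻²·s = kg·m·s⁻¹
  D. kg·m·s⁻¹
  E. [s] · [kg·m·s⁻²] = kg·m·s⁻¹
  F. [s] · [kg·m·s⁻²] = kg·m·s⁻¹
All reduce to kg·m·s⁻¹ except B., which is kg·m²·s⁻¹.

B.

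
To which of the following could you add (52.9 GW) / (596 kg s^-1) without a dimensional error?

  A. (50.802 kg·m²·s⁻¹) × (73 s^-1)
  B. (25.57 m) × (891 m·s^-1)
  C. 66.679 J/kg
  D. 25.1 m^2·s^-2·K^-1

C.

Reference: [kg·m²·s⁻³] / [kg·s⁻¹] = m²·s⁻².
Each option:
  A. [kg·m²·s⁻¹] · [s⁻¹] = kg·m²·s⁻²
  B. [m] · [m·s⁻¹] = m²·s⁻¹
  C. J·kg⁻¹ = N·m·kg⁻¹ = m²·s⁻²  ← same
  D. m²·s⁻²·K⁻¹
Only C. matches m²·s⁻².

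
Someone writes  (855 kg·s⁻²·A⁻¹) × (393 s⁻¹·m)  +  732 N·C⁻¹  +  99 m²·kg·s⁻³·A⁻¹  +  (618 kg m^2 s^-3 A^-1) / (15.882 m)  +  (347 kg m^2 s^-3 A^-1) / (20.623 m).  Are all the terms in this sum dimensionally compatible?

Work out the base dimensions of each:
  (855 kg·s⁻²·A⁻¹) × (393 s⁻¹·m):  [kg·s⁻²·A⁻¹] · [m·s⁻¹] = kg·m·s⁻³·A⁻¹
  732 N·C⁻¹:  N·C⁻¹ = kg·m·s⁻²·(s·A)⁻¹ = kg·m·s⁻³·A⁻¹
  99 m²·kg·s⁻³·A⁻¹:  kg·m²·s⁻³·A⁻¹
  (618 kg m^2 s^-3 A^-1) / (15.882 m):  [kg·m²·s⁻³·A⁻¹] / [m] = kg·m·s⁻³·A⁻¹
  (347 kg m^2 s^-3 A^-1) / (20.623 m):  [kg·m²·s⁻³·A⁻¹] / [m] = kg·m·s⁻³·A⁻¹
The terms do not share a single dimension (kg·m²·s⁻³·A⁻¹ vs kg·m·s⁻³·A⁻¹).

No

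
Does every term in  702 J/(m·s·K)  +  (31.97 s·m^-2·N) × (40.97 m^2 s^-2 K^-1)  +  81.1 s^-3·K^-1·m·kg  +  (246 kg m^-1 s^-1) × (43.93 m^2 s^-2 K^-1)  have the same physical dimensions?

Expand each in SI base units:
  702 J/(m·s·K):  J·s⁻¹·m⁻¹·K⁻¹ = N·m·s⁻¹·m⁻¹·K⁻¹ = kg·m·s⁻³·K⁻¹
  (31.97 s·m^-2·N) × (40.97 m^2 s^-2 K^-1):  [kg·m⁻¹·s⁻¹] · [m²·s⁻²·K⁻¹] = kg·m·s⁻³·K⁻¹
  81.1 s^-3·K^-1·m·kg:  kg·m·s⁻³·K⁻¹
  (246 kg m^-1 s^-1) × (43.93 m^2 s^-2 K^-1):  [kg·m⁻¹·s⁻¹] · [m²·s⁻²·K⁻¹] = kg·m·s⁻³·K⁻¹
Every term reduces to kg·m·s⁻³·K⁻¹.

Yes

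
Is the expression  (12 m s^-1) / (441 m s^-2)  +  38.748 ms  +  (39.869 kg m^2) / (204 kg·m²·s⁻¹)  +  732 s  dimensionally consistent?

Yes

Work out the base dimensions of each:
  (12 m s^-1) / (441 m s^-2):  [m·s⁻¹] / [m·s⁻²] = s
  38.748 ms:  s
  (39.869 kg m^2) / (204 kg·m²·s⁻¹):  [kg·m²] / [kg·m²·s⁻¹] = s
  732 s:  s
Every term reduces to s.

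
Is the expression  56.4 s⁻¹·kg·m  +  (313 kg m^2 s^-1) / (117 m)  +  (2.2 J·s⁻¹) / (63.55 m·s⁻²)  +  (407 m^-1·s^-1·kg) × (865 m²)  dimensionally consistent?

Dimensions:
  56.4 s⁻¹·kg·m:  kg·m·s⁻¹
  (313 kg m^2 s^-1) / (117 m):  [kg·m²·s⁻¹] / [m] = kg·m·s⁻¹
  (2.2 J·s⁻¹) / (63.55 m·s⁻²):  [kg·m²·s⁻³] / [m·s⁻²] = kg·m·s⁻¹
  (407 m^-1·s^-1·kg) × (865 m²):  [kg·m⁻¹·s⁻¹] · [m²] = kg·m·s⁻¹
Every term reduces to kg·m·s⁻¹.

Yes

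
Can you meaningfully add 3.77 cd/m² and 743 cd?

Reduce each to base SI dimensions:
  3.77 cd/m²:  cd·m⁻² = m⁻²·cd
  743 cd:  cd
m⁻²·cd ≠ cd, so they cannot be added.

No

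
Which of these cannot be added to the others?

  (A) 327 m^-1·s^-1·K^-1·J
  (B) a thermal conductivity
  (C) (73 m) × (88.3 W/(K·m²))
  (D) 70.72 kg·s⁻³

Work out the base dimensions of each:
  (A) J·s⁻¹·m⁻¹·K⁻¹ = N·m·s⁻¹·m⁻¹·K⁻¹ = kg·m·s⁻³·K⁻¹
  (B) [thermal conductivity] = kg·m·s⁻³·K⁻¹
  (C) [m] · [kg·s⁻³·K⁻¹] = kg·m·s⁻³·K⁻¹
  (D) kg·s⁻³
All reduce to kg·m·s⁻³·K⁻¹ except (D), which is kg·s⁻³.

(D)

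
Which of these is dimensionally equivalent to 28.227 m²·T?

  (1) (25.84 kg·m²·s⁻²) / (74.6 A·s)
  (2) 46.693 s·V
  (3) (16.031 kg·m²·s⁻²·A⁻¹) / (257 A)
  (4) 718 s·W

(2)

Reference: T·m² = Wb·m⁻²·m² = kg·m²·s⁻²·A⁻¹.
Each option:
  (1) [kg·m²·s⁻²] / [s·A] = kg·m²·s⁻³·A⁻¹
  (2) V·s = J·C⁻¹·s = kg·m²·s⁻²·A⁻¹  ← same
  (3) [kg·m²·s⁻²·A⁻¹] / [A] = kg·m²·s⁻²·A⁻²
  (4) W·s = J·s⁻¹·s = kg·m²·s⁻²
Only (2) matches kg·m²·s⁻²·A⁻¹.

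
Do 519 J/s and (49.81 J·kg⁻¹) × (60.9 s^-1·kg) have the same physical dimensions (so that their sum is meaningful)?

Yes

Expand each in SI base units:
  519 J/s:  J·s⁻¹ = N·m·s⁻¹ = kg·m²·s⁻³
  (49.81 J·kg⁻¹) × (60.9 s^-1·kg):  [m²·s⁻²] · [kg·s⁻¹] = kg·m²·s⁻³
Both are kg·m²·s⁻³, so they have the same dimensions and can be added.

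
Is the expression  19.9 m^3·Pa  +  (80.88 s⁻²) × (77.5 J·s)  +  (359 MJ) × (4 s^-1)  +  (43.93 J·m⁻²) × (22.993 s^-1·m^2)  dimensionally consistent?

Dimensions:
  19.9 m^3·Pa:  Pa·m³ = N·m⁻²·m³ = kg·m²·s⁻²
  (80.88 s⁻²) × (77.5 J·s):  [s⁻²] · [kg·m²·s⁻¹] = kg·m²·s⁻³
  (359 MJ) × (4 s^-1):  [kg·m²·s⁻²] · [s⁻¹] = kg·m²·s⁻³
  (43.93 J·m⁻²) × (22.993 s^-1·m^2):  [kg·s⁻²] · [m²·s⁻¹] = kg·m²·s⁻³
The terms do not share a single dimension (kg·m²·s⁻² vs kg·m²·s⁻³).

No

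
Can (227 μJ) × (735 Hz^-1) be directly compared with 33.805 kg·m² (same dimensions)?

No

Reduce each to base SI dimensions:
  (227 μJ) × (735 Hz^-1):  [kg·m²·s⁻²] · [s] = kg·m²·s⁻¹
  33.805 kg·m²:  kg·m²
kg·m²·s⁻¹ ≠ kg·m², so they cannot be added.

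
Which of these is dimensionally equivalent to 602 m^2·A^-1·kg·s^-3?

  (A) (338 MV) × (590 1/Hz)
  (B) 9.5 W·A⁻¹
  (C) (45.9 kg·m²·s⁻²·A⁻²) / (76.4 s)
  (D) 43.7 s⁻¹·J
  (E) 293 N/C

(B)

Reference: kg·m²·s⁻³·A⁻¹.
Each option:
  (A) [kg·m²·s⁻³·A⁻¹] · [s] = kg·m²·s⁻²·A⁻¹
  (B) W·A⁻¹ = J·s⁻¹·A⁻¹ = kg·m²·s⁻³·A⁻¹  ← same
  (C) [kg·m²·s⁻²·A⁻²] / [s] = kg·m²·s⁻³·A⁻²
  (D) J·s⁻¹ = N·m·s⁻¹ = kg·m²·s⁻³
  (E) N·C⁻¹ = kg·m·s⁻²·(s·A)⁻¹ = kg·m·s⁻³·A⁻¹
Only (B) matches kg·m²·s⁻³·A⁻¹.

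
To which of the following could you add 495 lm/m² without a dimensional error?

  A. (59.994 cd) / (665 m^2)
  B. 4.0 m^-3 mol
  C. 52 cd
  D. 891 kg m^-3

Reference: lm·m⁻² = cd·m⁻² = m⁻²·cd.
Each option:
  A. [cd] / [m²] = m⁻²·cd  ← same
  B. m⁻³·mol
  C. cd
  D. kg·m⁻³
Only A. matches m⁻²·cd.

A.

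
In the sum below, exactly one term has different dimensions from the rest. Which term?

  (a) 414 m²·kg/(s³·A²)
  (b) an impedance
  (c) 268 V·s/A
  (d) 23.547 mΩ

(c)

Dimensions:
  (a) kg·m²·s⁻³·A⁻²
  (b) [impedance] = kg·m²·s⁻³·A⁻²
  (c) V·s·A⁻¹ = J·C⁻¹·s·A⁻¹ = kg·m²·s⁻²·A⁻²
  (d) Ω = V·A⁻¹ = kg·m²·s⁻³·A⁻²
All reduce to kg·m²·s⁻³·A⁻² except (c), which is kg·m²·s⁻²·A⁻².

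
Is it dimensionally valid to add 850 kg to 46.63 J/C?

Dimensions:
  850 kg:  kg
  46.63 J/C:  J·C⁻¹ = N·m·(s·A)⁻¹ = kg·m²·s⁻³·A⁻¹
kg ≠ kg·m²·s⁻³·A⁻¹, so they cannot be added.

No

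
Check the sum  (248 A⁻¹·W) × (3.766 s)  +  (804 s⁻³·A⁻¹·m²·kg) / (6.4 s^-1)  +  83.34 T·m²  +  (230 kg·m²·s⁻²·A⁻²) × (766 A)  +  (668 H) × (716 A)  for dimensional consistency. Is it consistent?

Yes

In SI base units:
  (248 A⁻¹·W) × (3.766 s):  [kg·m²·s⁻³·A⁻¹] · [s] = kg·m²·s⁻²·A⁻¹
  (804 s⁻³·A⁻¹·m²·kg) / (6.4 s^-1):  [kg·m²·s⁻³·A⁻¹] / [s⁻¹] = kg·m²·s⁻²·A⁻¹
  83.34 T·m²:  T·m² = Wb·m⁻²·m² = kg·m²·s⁻²·A⁻¹
  (230 kg·m²·s⁻²·A⁻²) × (766 A):  [kg·m²·s⁻²·A⁻²] · [A] = kg·m²·s⁻²·A⁻¹
  (668 H) × (716 A):  [kg·m²·s⁻²·A⁻²] · [A] = kg·m²·s⁻²·A⁻¹
Every term reduces to kg·m²·s⁻²·A⁻¹.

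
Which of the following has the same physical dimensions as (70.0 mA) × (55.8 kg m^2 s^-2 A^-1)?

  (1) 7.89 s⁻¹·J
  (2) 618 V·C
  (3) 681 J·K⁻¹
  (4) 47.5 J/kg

Reference: [A] · [kg·m²·s⁻²·A⁻¹] = kg·m²·s⁻².
Each option:
  (1) J·s⁻¹ = N·m·s⁻¹ = kg·m²·s⁻³
  (2) C·V = s·A·J·C⁻¹ = kg·m²·s⁻²  ← same
  (3) J·K⁻¹ = N·m·K⁻¹ = kg·m²·s⁻²·K⁻¹
  (4) J·kg⁻¹ = N·m·kg⁻¹ = m²·s⁻²
Only (2) matches kg·m²·s⁻².

(2)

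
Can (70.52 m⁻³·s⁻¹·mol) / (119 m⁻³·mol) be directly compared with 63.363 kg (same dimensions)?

Expand each in SI base units:
  (70.52 m⁻³·s⁻¹·mol) / (119 m⁻³·mol):  [m⁻³·s⁻¹·mol] / [m⁻³·mol] = s⁻¹
  63.363 kg:  kg
s⁻¹ ≠ kg, so they cannot be added.

No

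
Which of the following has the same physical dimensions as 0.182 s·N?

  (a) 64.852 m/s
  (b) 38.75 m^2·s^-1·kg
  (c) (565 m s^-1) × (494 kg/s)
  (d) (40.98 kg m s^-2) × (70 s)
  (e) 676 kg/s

(d)

Reference: N·s = kg·m·s⁻²·s = kg·m·s⁻¹.
Each option:
  (a) m·s⁻¹
  (b) kg·m²·s⁻¹
  (c) [m·s⁻¹] · [kg·s⁻¹] = kg·m·s⁻²
  (d) [kg·m·s⁻²] · [s] = kg·m·s⁻¹  ← same
  (e) kg·s⁻¹
Only (d) matches kg·m·s⁻¹.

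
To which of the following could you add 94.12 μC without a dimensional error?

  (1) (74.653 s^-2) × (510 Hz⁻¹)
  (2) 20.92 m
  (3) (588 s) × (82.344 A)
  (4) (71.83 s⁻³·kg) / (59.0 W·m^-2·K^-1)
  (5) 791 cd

(3)

Reference: C = s·A.
Each option:
  (1) [s⁻²] · [s] = s⁻¹
  (2) m
  (3) [s] · [A] = s·A  ← same
  (4) [kg·s⁻³] / [kg·s⁻³·K⁻¹] = K
  (5) cd
Only (3) matches s·A.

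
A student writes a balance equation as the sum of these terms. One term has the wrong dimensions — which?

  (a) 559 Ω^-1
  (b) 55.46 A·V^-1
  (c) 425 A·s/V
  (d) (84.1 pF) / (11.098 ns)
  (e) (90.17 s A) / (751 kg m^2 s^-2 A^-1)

Reduce each to base SI dimensions:
  (a) Ω⁻¹ = (V·A⁻¹)⁻¹ = kg⁻¹·m⁻²·s³·A²
  (b) A·V⁻¹ = A·(J·C⁻¹)⁻¹ = kg⁻¹·m⁻²·s³·A²
  (c) A·s·V⁻¹ = A·s·(J·C⁻¹)⁻¹ = kg⁻¹·m⁻²·s⁴·A²
  (d) [kg⁻¹·m⁻²·s⁴·A²] / [s] = kg⁻¹·m⁻²·s³·A²
  (e) [s·A] / [kg·m²·s⁻²·A⁻¹] = kg⁻¹·m⁻²·s³·A²
All reduce to kg⁻¹·m⁻²·s³·A² except (c), which is kg⁻¹·m⁻²·s⁴·A².

(c)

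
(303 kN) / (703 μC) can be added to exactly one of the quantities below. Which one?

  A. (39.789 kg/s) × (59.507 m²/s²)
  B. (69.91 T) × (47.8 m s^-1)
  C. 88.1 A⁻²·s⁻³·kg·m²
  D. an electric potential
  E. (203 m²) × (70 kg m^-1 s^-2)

Reference: [kg·m·s⁻²] / [s·A] = kg·m·s⁻³·A⁻¹.
Each option:
  A. [kg·s⁻¹] · [m²·s⁻²] = kg·m²·s⁻³
  B. [kg·s⁻²·A⁻¹] · [m·s⁻¹] = kg·m·s⁻³·A⁻¹  ← same
  C. kg·m²·s⁻³·A⁻²
  D. [electric potential] = kg·m²·s⁻³·A⁻¹
  E. [m²] · [kg·m⁻¹·s⁻²] = kg·m·s⁻²
Only B. matches kg·m·s⁻³·A⁻¹.

B.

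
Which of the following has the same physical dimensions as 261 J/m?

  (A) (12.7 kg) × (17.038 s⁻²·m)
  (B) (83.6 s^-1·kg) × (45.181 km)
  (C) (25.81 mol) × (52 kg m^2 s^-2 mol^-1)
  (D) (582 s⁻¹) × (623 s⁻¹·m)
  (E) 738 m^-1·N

Reference: J·m⁻¹ = N·m·m⁻¹ = kg·m·s⁻².
Each option:
  (A) [kg] · [m·s⁻²] = kg·m·s⁻²  ← same
  (B) [kg·s⁻¹] · [m] = kg·m·s⁻¹
  (C) [mol] · [kg·m²·s⁻²·mol⁻¹] = kg·m²·s⁻²
  (D) [s⁻¹] · [m·s⁻¹] = m·s⁻²
  (E) N·m⁻¹ = kg·m·s⁻²·m⁻¹ = kg·s⁻²
Only (A) matches kg·m·s⁻².

(A)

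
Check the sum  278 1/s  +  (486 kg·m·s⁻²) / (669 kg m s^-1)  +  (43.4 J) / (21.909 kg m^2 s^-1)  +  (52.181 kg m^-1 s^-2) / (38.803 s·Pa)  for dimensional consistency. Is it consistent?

Work out the base dimensions of each:
  278 1/s:  s⁻¹
  (486 kg·m·s⁻²) / (669 kg m s^-1):  [kg·m·s⁻²] / [kg·m·s⁻¹] = s⁻¹
  (43.4 J) / (21.909 kg m^2 s^-1):  [kg·m²·s⁻²] / [kg·m²·s⁻¹] = s⁻¹
  (52.181 kg m^-1 s^-2) / (38.803 s·Pa):  [kg·m⁻¹·s⁻²] / [kg·m⁻¹·s⁻¹] = s⁻¹
Every term reduces to s⁻¹.

Yes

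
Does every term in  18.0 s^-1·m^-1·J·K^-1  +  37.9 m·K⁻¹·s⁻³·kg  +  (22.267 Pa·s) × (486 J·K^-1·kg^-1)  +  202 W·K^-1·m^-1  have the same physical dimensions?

In SI base units:
  18.0 s^-1·m^-1·J·K^-1:  J·s⁻¹·m⁻¹·K⁻¹ = N·m·s⁻¹·m⁻¹·K⁻¹ = kg·m·s⁻³·K⁻¹
  37.9 m·K⁻¹·s⁻³·kg:  kg·m·s⁻³·K⁻¹
  (22.267 Pa·s) × (486 J·K^-1·kg^-1):  [kg·m⁻¹·s⁻¹] · [m²·s⁻²·K⁻¹] = kg·m·s⁻³·K⁻¹
  202 W·K^-1·m^-1:  W·m⁻¹·K⁻¹ = J·s⁻¹·m⁻¹·K⁻¹ = kg·m·s⁻³·K⁻¹
Every term reduces to kg·m·s⁻³·K⁻¹.

Yes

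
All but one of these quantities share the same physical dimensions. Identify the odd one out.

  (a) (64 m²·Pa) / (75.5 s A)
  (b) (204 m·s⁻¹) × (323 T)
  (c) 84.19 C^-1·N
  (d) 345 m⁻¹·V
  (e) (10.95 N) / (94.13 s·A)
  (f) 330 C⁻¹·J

(f)

Work out the base dimensions of each:
  (a) [kg·m·s⁻²] / [s·A] = kg·m·s⁻³·A⁻¹
  (b) [m·s⁻¹] · [kg·s⁻²·A⁻¹] = kg·m·s⁻³·A⁻¹
  (c) N·C⁻¹ = kg·m·s⁻²·(s·A)⁻¹ = kg·m·s⁻³·A⁻¹
  (d) V·m⁻¹ = J·C⁻¹·m⁻¹ = kg·m·s⁻³·A⁻¹
  (e) [kg·m·s⁻²] / [s·A] = kg·m·s⁻³·A⁻¹
  (f) J·C⁻¹ = N·m·(s·A)⁻¹ = kg·m²·s⁻³·A⁻¹
All reduce to kg·m·s⁻³·A⁻¹ except (f), which is kg·m²·s⁻³·A⁻¹.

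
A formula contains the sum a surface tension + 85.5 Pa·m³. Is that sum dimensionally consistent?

No

Expand each in SI base units:
  a surface tension:  [surface tension] = kg·s⁻²
  85.5 Pa·m³:  Pa·m³ = N·m⁻²·m³ = kg·m²·s⁻²
kg·s⁻² ≠ kg·m²·s⁻², so they cannot be added.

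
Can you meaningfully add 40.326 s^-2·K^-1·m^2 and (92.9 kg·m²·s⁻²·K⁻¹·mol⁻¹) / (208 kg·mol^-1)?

Yes

Work out the base dimensions of each:
  40.326 s^-2·K^-1·m^2:  m²·s⁻²·K⁻¹
  (92.9 kg·m²·s⁻²·K⁻¹·mol⁻¹) / (208 kg·mol^-1):  [kg·m²·s⁻²·K⁻¹·mol⁻¹] / [kg·mol⁻¹] = m²·s⁻²·K⁻¹
Both are m²·s⁻²·K⁻¹, so they have the same dimensions and can be added.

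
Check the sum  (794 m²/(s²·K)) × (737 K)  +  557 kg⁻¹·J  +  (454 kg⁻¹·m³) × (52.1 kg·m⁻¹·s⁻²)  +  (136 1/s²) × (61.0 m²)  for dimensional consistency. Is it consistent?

Yes

Reduce each to base SI dimensions:
  (794 m²/(s²·K)) × (737 K):  [m²·s⁻²·K⁻¹] · [K] = m²·s⁻²
  557 kg⁻¹·J:  J·kg⁻¹ = N·m·kg⁻¹ = m²·s⁻²
  (454 kg⁻¹·m³) × (52.1 kg·m⁻¹·s⁻²):  [kg⁻¹·m³] · [kg·m⁻¹·s⁻²] = m²·s⁻²
  (136 1/s²) × (61.0 m²):  [s⁻²] · [m²] = m²·s⁻²
Every term reduces to m²·s⁻².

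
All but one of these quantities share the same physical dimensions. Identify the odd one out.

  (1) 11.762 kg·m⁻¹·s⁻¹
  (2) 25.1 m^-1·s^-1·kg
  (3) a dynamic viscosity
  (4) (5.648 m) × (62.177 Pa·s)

Dimensions:
  (1) kg·m⁻¹·s⁻¹
  (2) kg·m⁻¹·s⁻¹
  (3) [dynamic viscosity] = kg·m⁻¹·s⁻¹
  (4) [m] · [kg·m⁻¹·s⁻¹] = kg·s⁻¹
All reduce to kg·m⁻¹·s⁻¹ except (4), which is kg·s⁻¹.

(4)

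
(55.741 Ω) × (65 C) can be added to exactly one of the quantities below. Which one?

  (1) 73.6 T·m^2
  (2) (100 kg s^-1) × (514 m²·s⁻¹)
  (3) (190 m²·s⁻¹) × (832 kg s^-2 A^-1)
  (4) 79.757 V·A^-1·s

(1)

Reference: [kg·m²·s⁻³·A⁻²] · [s·A] = kg·m²·s⁻²·A⁻¹.
Each option:
  (1) T·m² = Wb·m⁻²·m² = kg·m²·s⁻²·A⁻¹  ← same
  (2) [kg·s⁻¹] · [m²·s⁻¹] = kg·m²·s⁻²
  (3) [m²·s⁻¹] · [kg·s⁻²·A⁻¹] = kg·m²·s⁻³·A⁻¹
  (4) V·s·A⁻¹ = J·C⁻¹·s·A⁻¹ = kg·m²·s⁻²·A⁻²
Only (1) matches kg·m²·s⁻²·A⁻¹.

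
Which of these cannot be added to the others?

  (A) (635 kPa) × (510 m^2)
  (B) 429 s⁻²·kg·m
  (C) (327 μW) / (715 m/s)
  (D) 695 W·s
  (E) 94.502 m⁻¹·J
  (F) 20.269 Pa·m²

(D)

In SI base units:
  (A) [kg·m⁻¹·s⁻²] · [m²] = kg·m·s⁻²
  (B) kg·m·s⁻²
  (C) [kg·m²·s⁻³] / [m·s⁻¹] = kg·m·s⁻²
  (D) W·s = J·s⁻¹·s = kg·m²·s⁻²
  (E) J·m⁻¹ = N·m·m⁻¹ = kg·m·s⁻²
  (F) Pa·m² = N·m⁻²·m² = kg·m·s⁻²
All reduce to kg·m·s⁻² except (D), which is kg·m²·s⁻².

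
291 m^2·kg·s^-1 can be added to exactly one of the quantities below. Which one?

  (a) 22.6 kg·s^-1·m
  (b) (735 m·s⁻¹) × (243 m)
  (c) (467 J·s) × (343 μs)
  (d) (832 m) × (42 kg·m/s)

(d)

Reference: kg·m²·s⁻¹.
Each option:
  (a) kg·m·s⁻¹
  (b) [m·s⁻¹] · [m] = m²·s⁻¹
  (c) [kg·m²·s⁻¹] · [s] = kg·m²
  (d) [m] · [kg·m·s⁻¹] = kg·m²·s⁻¹  ← same
Only (d) matches kg·m²·s⁻¹.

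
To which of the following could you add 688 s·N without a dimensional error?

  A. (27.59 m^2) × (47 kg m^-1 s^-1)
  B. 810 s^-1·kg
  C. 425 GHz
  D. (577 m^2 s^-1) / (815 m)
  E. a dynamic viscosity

A.

Reference: N·s = kg·m·s⁻²·s = kg·m·s⁻¹.
Each option:
  A. [m²] · [kg·m⁻¹·s⁻¹] = kg·m·s⁻¹  ← same
  B. kg·s⁻¹
  C. Hz = s⁻¹
  D. [m²·s⁻¹] / [m] = m·s⁻¹
  E. [dynamic viscosity] = kg·m⁻¹·s⁻¹
Only A. matches kg·m·s⁻¹.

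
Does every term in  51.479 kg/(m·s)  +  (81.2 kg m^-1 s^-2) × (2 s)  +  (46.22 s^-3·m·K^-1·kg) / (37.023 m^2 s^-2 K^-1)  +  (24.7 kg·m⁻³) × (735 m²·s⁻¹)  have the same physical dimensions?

Yes

In SI base units:
  51.479 kg/(m·s):  kg·m⁻¹·s⁻¹
  (81.2 kg m^-1 s^-2) × (2 s):  [kg·m⁻¹·s⁻²] · [s] = kg·m⁻¹·s⁻¹
  (46.22 s^-3·m·K^-1·kg) / (37.023 m^2 s^-2 K^-1):  [kg·m·s⁻³·K⁻¹] / [m²·s⁻²·K⁻¹] = kg·m⁻¹·s⁻¹
  (24.7 kg·m⁻³) × (735 m²·s⁻¹):  [kg·m⁻³] · [m²·s⁻¹] = kg·m⁻¹·s⁻¹
Every term reduces to kg·m⁻¹·s⁻¹.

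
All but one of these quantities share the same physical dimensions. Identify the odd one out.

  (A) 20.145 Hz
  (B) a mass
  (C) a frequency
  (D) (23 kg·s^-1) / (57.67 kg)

Reduce each to base SI dimensions:
  (A) Hz = s⁻¹
  (B) [mass] = kg
  (C) [frequency] = s⁻¹
  (D) [kg·s⁻¹] / [kg] = s⁻¹
All reduce to s⁻¹ except (B), which is kg.

(B)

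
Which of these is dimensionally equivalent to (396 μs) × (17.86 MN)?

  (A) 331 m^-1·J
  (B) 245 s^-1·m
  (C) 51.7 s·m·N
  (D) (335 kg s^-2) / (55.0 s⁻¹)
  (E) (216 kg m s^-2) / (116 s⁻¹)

(E)

Reference: [s] · [kg·m·s⁻²] = kg·m·s⁻¹.
Each option:
  (A) J·m⁻¹ = N·m·m⁻¹ = kg·m·s⁻²
  (B) m·s⁻¹
  (C) N·m·s = kg·m·s⁻²·m·s = kg·m²·s⁻¹
  (D) [kg·s⁻²] / [s⁻¹] = kg·s⁻¹
  (E) [kg·m·s⁻²] / [s⁻¹] = kg·m·s⁻¹  ← same
Only (E) matches kg·m·s⁻¹.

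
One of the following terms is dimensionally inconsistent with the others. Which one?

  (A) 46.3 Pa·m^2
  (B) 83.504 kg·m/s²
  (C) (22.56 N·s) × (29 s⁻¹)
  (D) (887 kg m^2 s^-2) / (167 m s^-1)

In SI base units:
  (A) Pa·m² = N·m⁻²·m² = kg·m·s⁻²
  (B) kg·m·s⁻²
  (C) [kg·m·s⁻¹] · [s⁻¹] = kg·m·s⁻²
  (D) [kg·m²·s⁻²] / [m·s⁻¹] = kg·m·s⁻¹
All reduce to kg·m·s⁻² except (D), which is kg·m·s⁻¹.

(D)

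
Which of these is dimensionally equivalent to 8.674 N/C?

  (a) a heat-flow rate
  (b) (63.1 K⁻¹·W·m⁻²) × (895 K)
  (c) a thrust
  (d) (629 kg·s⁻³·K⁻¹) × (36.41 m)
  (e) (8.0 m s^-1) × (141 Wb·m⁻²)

(e)

Reference: N·C⁻¹ = kg·m·s⁻²·(s·A)⁻¹ = kg·m·s⁻³·A⁻¹.
Each option:
  (a) [heat-flow rate] = kg·m²·s⁻³
  (b) [kg·s⁻³·K⁻¹] · [K] = kg·s⁻³
  (c) [thrust] = kg·m·s⁻²
  (d) [kg·s⁻³·K⁻¹] · [m] = kg·m·s⁻³·K⁻¹
  (e) [m·s⁻¹] · [kg·s⁻²·A⁻¹] = kg·m·s⁻³·A⁻¹  ← same
Only (e) matches kg·m·s⁻³·A⁻¹.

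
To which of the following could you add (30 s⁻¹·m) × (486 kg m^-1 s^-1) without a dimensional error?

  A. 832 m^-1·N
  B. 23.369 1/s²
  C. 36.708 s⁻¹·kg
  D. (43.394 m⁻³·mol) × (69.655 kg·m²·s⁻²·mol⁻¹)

Reference: [m·s⁻¹] · [kg·m⁻¹·s⁻¹] = kg·s⁻².
Each option:
  A. N·m⁻¹ = kg·m·s⁻²·m⁻¹ = kg·s⁻²  ← same
  B. s⁻²
  C. kg·s⁻¹
  D. [m⁻³·mol] · [kg·m²·s⁻²·mol⁻¹] = kg·m⁻¹·s⁻²
Only A. matches kg·s⁻².

A.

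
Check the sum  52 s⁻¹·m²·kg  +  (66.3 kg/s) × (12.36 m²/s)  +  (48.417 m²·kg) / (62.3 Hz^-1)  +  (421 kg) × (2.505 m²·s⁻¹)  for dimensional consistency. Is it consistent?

In SI base units:
  52 s⁻¹·m²·kg:  kg·m²·s⁻¹
  (66.3 kg/s) × (12.36 m²/s):  [kg·s⁻¹] · [m²·s⁻¹] = kg·m²·s⁻²
  (48.417 m²·kg) / (62.3 Hz^-1):  [kg·m²] / [s] = kg·m²·s⁻¹
  (421 kg) × (2.505 m²·s⁻¹):  [kg] · [m²·s⁻¹] = kg·m²·s⁻¹
The terms do not share a single dimension (kg·m²·s⁻² vs kg·m²·s⁻¹).

No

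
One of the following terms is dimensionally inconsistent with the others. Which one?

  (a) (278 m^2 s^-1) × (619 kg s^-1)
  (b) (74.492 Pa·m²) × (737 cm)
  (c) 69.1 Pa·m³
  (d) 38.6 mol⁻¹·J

Expand each in SI base units:
  (a) [m²·s⁻¹] · [kg·s⁻¹] = kg·m²·s⁻²
  (b) [kg·m·s⁻²] · [m] = kg·m²·s⁻²
  (c) Pa·m³ = N·m⁻²·m³ = kg·m²·s⁻²
  (d) J·mol⁻¹ = N·m·mol⁻¹ = kg·m²·s⁻²·mol⁻¹
All reduce to kg·m²·s⁻² except (d), which is kg·m²·s⁻²·mol⁻¹.

(d)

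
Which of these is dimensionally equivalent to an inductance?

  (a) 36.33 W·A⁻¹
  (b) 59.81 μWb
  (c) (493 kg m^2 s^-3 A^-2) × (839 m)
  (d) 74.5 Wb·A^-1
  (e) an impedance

Reference: [inductance] = kg·m²·s⁻²·A⁻².
Each option:
  (a) W·A⁻¹ = J·s⁻¹·A⁻¹ = kg·m²·s⁻³·A⁻¹
  (b) Wb = V·s = kg·m²·s⁻²·A⁻¹
  (c) [kg·m²·s⁻³·A⁻²] · [m] = kg·m³·s⁻³·A⁻²
  (d) Wb·A⁻¹ = V·s·A⁻¹ = kg·m²·s⁻²·A⁻²  ← same
  (e) [impedance] = kg·m²·s⁻³·A⁻²
Only (d) matches kg·m²·s⁻²·A⁻².

(d)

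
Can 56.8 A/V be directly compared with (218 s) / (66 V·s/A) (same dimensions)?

Reduce each to base SI dimensions:
  56.8 A/V:  A·V⁻¹ = A·(J·C⁻¹)⁻¹ = kg⁻¹·m⁻²·s³·A²
  (218 s) / (66 V·s/A):  [s] / [kg·m²·s⁻²·A⁻²] = kg⁻¹·m⁻²·s³·A²
Both are kg⁻¹·m⁻²·s³·A², so they have the same dimensions and can be added.

Yes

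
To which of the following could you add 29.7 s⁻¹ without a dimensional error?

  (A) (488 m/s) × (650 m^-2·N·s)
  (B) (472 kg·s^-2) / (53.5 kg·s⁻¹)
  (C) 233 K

(B)

Reference: s⁻¹.
Each option:
  (A) [m·s⁻¹] · [kg·m⁻¹·s⁻¹] = kg·s⁻²
  (B) [kg·s⁻²] / [kg·s⁻¹] = s⁻¹  ← same
  (C) K
Only (B) matches s⁻¹.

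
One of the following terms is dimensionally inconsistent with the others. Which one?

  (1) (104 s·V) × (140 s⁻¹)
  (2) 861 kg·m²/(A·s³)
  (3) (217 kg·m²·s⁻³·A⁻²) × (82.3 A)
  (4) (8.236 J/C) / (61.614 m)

(4)

Dimensions:
  (1) [kg·m²·s⁻²·A⁻¹] · [s⁻¹] = kg·m²·s⁻³·A⁻¹
  (2) kg·m²·s⁻³·A⁻¹
  (3) [kg·m²·s⁻³·A⁻²] · [A] = kg·m²·s⁻³·A⁻¹
  (4) [kg·m²·s⁻³·A⁻¹] / [m] = kg·m·s⁻³·A⁻¹
All reduce to kg·m²·s⁻³·A⁻¹ except (4), which is kg·m·s⁻³·A⁻¹.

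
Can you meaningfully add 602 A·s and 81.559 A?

No

Work out the base dimensions of each:
  602 A·s:  A·s = s·A
  81.559 A:  A
s·A ≠ A, so they cannot be added.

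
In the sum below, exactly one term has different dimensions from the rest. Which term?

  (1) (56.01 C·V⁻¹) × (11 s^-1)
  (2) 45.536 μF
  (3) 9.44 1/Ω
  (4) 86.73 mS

(2)

Expand each in SI base units:
  (1) [kg⁻¹·m⁻²·s⁴·A²] · [s⁻¹] = kg⁻¹·m⁻²·s³·A²
  (2) F = C·V⁻¹ = kg⁻¹·m⁻²·s⁴·A²
  (3) Ω⁻¹ = (V·A⁻¹)⁻¹ = kg⁻¹·m⁻²·s³·A²
  (4) S = Ω⁻¹ = kg⁻¹·m⁻²·s³·A²
All reduce to kg⁻¹·m⁻²·s³·A² except (2), which is kg⁻¹·m⁻²·s⁴·A².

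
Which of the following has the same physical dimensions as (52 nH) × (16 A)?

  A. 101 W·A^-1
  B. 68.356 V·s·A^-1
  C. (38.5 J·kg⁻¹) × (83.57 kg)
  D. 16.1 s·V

D.

Reference: [kg·m²·s⁻²·A⁻²] · [A] = kg·m²·s⁻²·A⁻¹.
Each option:
  A. W·A⁻¹ = J·s⁻¹·A⁻¹ = kg·m²·s⁻³·A⁻¹
  B. V·s·A⁻¹ = J·C⁻¹·s·A⁻¹ = kg·m²·s⁻²·A⁻²
  C. [m²·s⁻²] · [kg] = kg·m²·s⁻²
  D. V·s = J·C⁻¹·s = kg·m²·s⁻²·A⁻¹  ← same
Only D. matches kg·m²·s⁻²·A⁻¹.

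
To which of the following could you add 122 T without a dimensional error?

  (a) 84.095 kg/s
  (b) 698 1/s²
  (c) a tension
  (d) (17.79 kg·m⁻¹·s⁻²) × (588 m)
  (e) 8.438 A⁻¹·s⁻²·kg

(e)

Reference: T = Wb·m⁻² = kg·s⁻²·A⁻¹.
Each option:
  (a) kg·s⁻¹
  (b) s⁻²
  (c) [tension] = kg·m·s⁻²
  (d) [kg·m⁻¹·s⁻²] · [m] = kg·s⁻²
  (e) kg·s⁻²·A⁻¹  ← same
Only (e) matches kg·s⁻²·A⁻¹.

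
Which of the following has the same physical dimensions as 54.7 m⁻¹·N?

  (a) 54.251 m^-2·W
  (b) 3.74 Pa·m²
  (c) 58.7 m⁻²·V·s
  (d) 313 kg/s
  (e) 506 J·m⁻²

Reference: N·m⁻¹ = kg·m·s⁻²·m⁻¹ = kg·s⁻².
Each option:
  (a) W·m⁻² = J·s⁻¹·m⁻² = kg·s⁻³
  (b) Pa·m² = N·m⁻²·m² = kg·m·s⁻²
  (c) V·s·m⁻² = J·C⁻¹·s·m⁻² = kg·s⁻²·A⁻¹
  (d) kg·s⁻¹
  (e) J·m⁻² = N·m·m⁻² = kg·s⁻²  ← same
Only (e) matches kg·s⁻².

(e)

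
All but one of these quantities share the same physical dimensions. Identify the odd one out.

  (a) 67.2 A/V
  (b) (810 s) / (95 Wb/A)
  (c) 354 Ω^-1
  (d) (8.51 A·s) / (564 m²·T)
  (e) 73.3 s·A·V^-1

(e)

Dimensions:
  (a) A·V⁻¹ = A·(J·C⁻¹)⁻¹ = kg⁻¹·m⁻²·s³·A²
  (b) [s] / [kg·m²·s⁻²·A⁻²] = kg⁻¹·m⁻²·s³·A²
  (c) Ω⁻¹ = (V·A⁻¹)⁻¹ = kg⁻¹·m⁻²·s³·A²
  (d) [s·A] / [kg·m²·s⁻²·A⁻¹] = kg⁻¹·m⁻²·s³·A²
  (e) A·s·V⁻¹ = A·s·(J·C⁻¹)⁻¹ = kg⁻¹·m⁻²·s⁴·A²
All reduce to kg⁻¹·m⁻²·s³·A² except (e), which is kg⁻¹·m⁻²·s⁴·A².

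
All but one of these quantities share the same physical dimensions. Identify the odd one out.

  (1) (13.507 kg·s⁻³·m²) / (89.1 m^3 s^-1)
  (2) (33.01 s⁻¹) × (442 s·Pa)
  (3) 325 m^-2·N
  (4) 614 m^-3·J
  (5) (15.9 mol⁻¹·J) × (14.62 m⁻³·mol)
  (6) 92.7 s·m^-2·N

Dimensions:
  (1) [kg·m²·s⁻³] / [m³·s⁻¹] = kg·m⁻¹·s⁻²
  (2) [s⁻¹] · [kg·m⁻¹·s⁻¹] = kg·m⁻¹·s⁻²
  (3) N·m⁻² = kg·m·s⁻²·m⁻² = kg·m⁻¹·s⁻²
  (4) J·m⁻³ = N·m·m⁻³ = kg·m⁻¹·s⁻²
  (5) [kg·m²·s⁻²·mol⁻¹] · [m⁻³·mol] = kg·m⁻¹·s⁻²
  (6) N·s·m⁻² = kg·m·s⁻²·s·m⁻² = kg·m⁻¹·s⁻¹
All reduce to kg·m⁻¹·s⁻² except (6), which is kg·m⁻¹·s⁻¹.

(6)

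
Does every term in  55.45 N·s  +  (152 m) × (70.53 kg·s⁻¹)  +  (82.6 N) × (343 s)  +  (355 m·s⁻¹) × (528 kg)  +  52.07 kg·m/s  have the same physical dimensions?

Yes

Work out the base dimensions of each:
  55.45 N·s:  N·s = kg·m·s⁻²·s = kg·m·s⁻¹
  (152 m) × (70.53 kg·s⁻¹):  [m] · [kg·s⁻¹] = kg·m·s⁻¹
  (82.6 N) × (343 s):  [kg·m·s⁻²] · [s] = kg·m·s⁻¹
  (355 m·s⁻¹) × (528 kg):  [m·s⁻¹] · [kg] = kg·m·s⁻¹
  52.07 kg·m/s:  kg·m·s⁻¹
Every term reduces to kg·m·s⁻¹.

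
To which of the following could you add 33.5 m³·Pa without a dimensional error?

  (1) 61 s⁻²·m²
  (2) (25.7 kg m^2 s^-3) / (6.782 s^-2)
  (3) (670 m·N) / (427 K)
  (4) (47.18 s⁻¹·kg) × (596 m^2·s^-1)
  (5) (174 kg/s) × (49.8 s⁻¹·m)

Reference: Pa·m³ = N·m⁻²·m³ = kg·m²·s⁻².
Each option:
  (1) m²·s⁻²
  (2) [kg·m²·s⁻³] / [s⁻²] = kg·m²·s⁻¹
  (3) [kg·m²·s⁻²] / [K] = kg·m²·s⁻²·K⁻¹
  (4) [kg·s⁻¹] · [m²·s⁻¹] = kg·m²·s⁻²  ← same
  (5) [kg·s⁻¹] · [m·s⁻¹] = kg·m·s⁻²
Only (4) matches kg·m²·s⁻².

(4)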